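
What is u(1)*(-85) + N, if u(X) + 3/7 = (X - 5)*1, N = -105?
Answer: 1900/7 ≈ 271.43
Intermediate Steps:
u(X) = -38/7 + X (u(X) = -3/7 + (X - 5)*1 = -3/7 + (-5 + X)*1 = -3/7 + (-5 + X) = -38/7 + X)
u(1)*(-85) + N = (-38/7 + 1)*(-85) - 105 = -31/7*(-85) - 105 = 2635/7 - 105 = 1900/7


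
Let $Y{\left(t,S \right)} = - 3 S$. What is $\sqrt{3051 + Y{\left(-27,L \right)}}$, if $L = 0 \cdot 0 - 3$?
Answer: $6 \sqrt{85} \approx 55.317$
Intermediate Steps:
$L = -3$ ($L = 0 - 3 = -3$)
$\sqrt{3051 + Y{\left(-27,L \right)}} = \sqrt{3051 - -9} = \sqrt{3051 + 9} = \sqrt{3060} = 6 \sqrt{85}$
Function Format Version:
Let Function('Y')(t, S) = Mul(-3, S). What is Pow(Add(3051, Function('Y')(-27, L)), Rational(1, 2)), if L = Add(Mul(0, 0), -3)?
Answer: Mul(6, Pow(85, Rational(1, 2))) ≈ 55.317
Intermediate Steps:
L = -3 (L = Add(0, -3) = -3)
Pow(Add(3051, Function('Y')(-27, L)), Rational(1, 2)) = Pow(Add(3051, Mul(-3, -3)), Rational(1, 2)) = Pow(Add(3051, 9), Rational(1, 2)) = Pow(3060, Rational(1, 2)) = Mul(6, Pow(85, Rational(1, 2)))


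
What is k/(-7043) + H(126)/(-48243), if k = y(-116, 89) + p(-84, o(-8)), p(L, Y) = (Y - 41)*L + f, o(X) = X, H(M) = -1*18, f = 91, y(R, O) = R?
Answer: -65745113/113258483 ≈ -0.58049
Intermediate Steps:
H(M) = -18
p(L, Y) = 91 + L*(-41 + Y) (p(L, Y) = (Y - 41)*L + 91 = (-41 + Y)*L + 91 = L*(-41 + Y) + 91 = 91 + L*(-41 + Y))
k = 4091 (k = -116 + (91 - 41*(-84) - 84*(-8)) = -116 + (91 + 3444 + 672) = -116 + 4207 = 4091)
k/(-7043) + H(126)/(-48243) = 4091/(-7043) - 18/(-48243) = 4091*(-1/7043) - 18*(-1/48243) = -4091/7043 + 6/16081 = -65745113/113258483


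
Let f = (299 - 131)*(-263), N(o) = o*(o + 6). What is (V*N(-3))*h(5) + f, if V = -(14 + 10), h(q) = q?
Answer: -43104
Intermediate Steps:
N(o) = o*(6 + o)
f = -44184 (f = 168*(-263) = -44184)
V = -24 (V = -1*24 = -24)
(V*N(-3))*h(5) + f = -(-72)*(6 - 3)*5 - 44184 = -(-72)*3*5 - 44184 = -24*(-9)*5 - 44184 = 216*5 - 44184 = 1080 - 44184 = -43104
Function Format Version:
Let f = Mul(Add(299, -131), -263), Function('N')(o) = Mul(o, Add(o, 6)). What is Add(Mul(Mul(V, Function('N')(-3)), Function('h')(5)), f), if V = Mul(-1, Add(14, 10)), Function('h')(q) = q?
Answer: -43104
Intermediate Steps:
Function('N')(o) = Mul(o, Add(6, o))
f = -44184 (f = Mul(168, -263) = -44184)
V = -24 (V = Mul(-1, 24) = -24)
Add(Mul(Mul(V, Function('N')(-3)), Function('h')(5)), f) = Add(Mul(Mul(-24, Mul(-3, Add(6, -3))), 5), -44184) = Add(Mul(Mul(-24, Mul(-3, 3)), 5), -44184) = Add(Mul(Mul(-24, -9), 5), -44184) = Add(Mul(216, 5), -44184) = Add(1080, -44184) = -43104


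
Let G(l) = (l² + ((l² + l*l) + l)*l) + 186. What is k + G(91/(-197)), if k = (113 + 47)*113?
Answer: 139652138790/7645373 ≈ 18266.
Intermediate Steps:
k = 18080 (k = 160*113 = 18080)
G(l) = 186 + l² + l*(l + 2*l²) (G(l) = (l² + ((l² + l²) + l)*l) + 186 = (l² + (2*l² + l)*l) + 186 = (l² + (l + 2*l²)*l) + 186 = (l² + l*(l + 2*l²)) + 186 = 186 + l² + l*(l + 2*l²))
k + G(91/(-197)) = 18080 + (186 + 2*(91/(-197))² + 2*(91/(-197))³) = 18080 + (186 + 2*(91*(-1/197))² + 2*(91*(-1/197))³) = 18080 + (186 + 2*(-91/197)² + 2*(-91/197)³) = 18080 + (186 + 2*(8281/38809) + 2*(-753571/7645373)) = 18080 + (186 + 16562/38809 - 1507142/7645373) = 18080 + 1423794950/7645373 = 139652138790/7645373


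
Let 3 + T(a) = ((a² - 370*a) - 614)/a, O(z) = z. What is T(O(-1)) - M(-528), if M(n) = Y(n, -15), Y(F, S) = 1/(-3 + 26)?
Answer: 5519/23 ≈ 239.96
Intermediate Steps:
Y(F, S) = 1/23
M(n) = 1/23
T(a) = -3 + (-614 + a² - 370*a)/a (T(a) = -3 + ((a² - 370*a) - 614)/a = -3 + (-614 + a² - 370*a)/a)
T(O(-1)) - M(-528) = (-373 - 1 - 614/(-1)) - 1*1/23 = (-373 - 1 - 614*(-1)) - 1/23 = (-373 - 1 + 614) - 1/23 = 240 - 1/23 = 5519/23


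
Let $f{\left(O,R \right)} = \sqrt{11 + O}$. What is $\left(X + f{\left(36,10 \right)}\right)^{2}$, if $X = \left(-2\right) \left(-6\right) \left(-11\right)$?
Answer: $\left(132 - \sqrt{47}\right)^{2} \approx 15661.0$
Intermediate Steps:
$X = -132$ ($X = 12 \left(-11\right) = -132$)
$\left(X + f{\left(36,10 \right)}\right)^{2} = \left(-132 + \sqrt{11 + 36}\right)^{2} = \left(-132 + \sqrt{47}\right)^{2}$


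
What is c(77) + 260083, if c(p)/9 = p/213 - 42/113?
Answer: 2086645174/8023 ≈ 2.6008e+5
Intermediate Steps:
c(p) = -378/113 + 3*p/71 (c(p) = 9*(p/213 - 42/113) = 9*(-42/113 + p/213) = -378/113 + 3*p/71)
c(77) + 260083 = (-378/113 + (3/71)*77) + 260083 = (-378/113 + 231/71) + 260083 = -735/8023 + 260083 = 2086645174/8023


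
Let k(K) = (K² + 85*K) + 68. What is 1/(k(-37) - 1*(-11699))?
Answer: 1/9991 ≈ 0.00010009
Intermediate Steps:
k(K) = 68 + K² + 85*K
1/(k(-37) - 1*(-11699)) = 1/((68 + (-37)² + 85*(-37)) - 1*(-11699)) = 1/((68 + 1369 - 3145) + 11699) = 1/(-1708 + 11699) = 1/9991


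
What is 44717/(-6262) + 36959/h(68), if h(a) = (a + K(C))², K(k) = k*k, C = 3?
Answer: -33689835/37127398 ≈ -0.90741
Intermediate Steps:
K(k) = k²
h(a) = (9 + a)² (h(a) = (a + 3²)² = (a + 9)² = (9 + a)²)
44717/(-6262) + 36959/h(68) = 44717/(-6262) + 36959/((9 + 68)²) = 44717*(-1/6262) + 36959/(77²) = -44717/6262 + 36959/5929 = -33689835/37127398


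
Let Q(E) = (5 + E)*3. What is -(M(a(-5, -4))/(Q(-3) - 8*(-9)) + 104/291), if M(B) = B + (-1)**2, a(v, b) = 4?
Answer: -1063/2522 ≈ -0.42149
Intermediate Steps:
Q(E) = 15 + 3*E
M(B) = 1 + B (M(B) = B + 1 = 1 + B)
-(M(a(-5, -4))/(Q(-3) - 8*(-9)) + 104/291) = -((1 + 4)/((15 + 3*(-3)) - 8*(-9)) + 104/291) = -(5/((15 - 9) + 72) + 104*(1/291)) = -(5/(6 + 72) + 104/291) = -(5/78 + 104/291) = -1*1063/2522 = -1063/2522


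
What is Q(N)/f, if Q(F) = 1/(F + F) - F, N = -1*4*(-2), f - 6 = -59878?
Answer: 127/957952 ≈ 0.00013257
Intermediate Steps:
f = -59872 (f = 6 - 59878 = -59872)
N = 8 (N = -4*(-2) = 8)
Q(F) = 1/(2*F) - F
Q(N)/f = ((1/2)/8 - 1*8)/(-59872) = ((1/2)*(1/8) - 8)*(-1/59872) = (1/16 - 8)*(-1/59872) = -127/16*(-1/59872) = 127/957952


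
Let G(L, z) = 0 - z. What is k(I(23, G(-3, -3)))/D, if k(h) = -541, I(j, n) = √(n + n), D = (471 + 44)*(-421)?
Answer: 541/216815 ≈ 0.0024952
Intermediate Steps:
G(L, z) = -z
D = -216815 (D = 515*(-421) = -216815)
I(j, n) = √2*√n (I(j, n) = √(2*n) = √2*√n)
k(I(23, G(-3, -3)))/D = -541/(-216815) = -541*(-1/216815) = 541/216815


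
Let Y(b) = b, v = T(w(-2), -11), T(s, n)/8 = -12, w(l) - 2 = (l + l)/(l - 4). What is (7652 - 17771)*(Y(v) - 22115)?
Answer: 224753109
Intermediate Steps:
w(l) = 2 + 2*l/(-4 + l) (w(l) = 2 + (l + l)/(l - 4) = 2 + (2*l)/(-4 + l) = 2 + 2*l/(-4 + l))
T(s, n) = -96 (T(s, n) = 8*(-12) = -96)
v = -96
(7652 - 17771)*(Y(v) - 22115) = (7652 - 17771)*(-96 - 22115) = -10119*(-22211) = 224753109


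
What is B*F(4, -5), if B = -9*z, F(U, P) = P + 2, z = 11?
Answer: 297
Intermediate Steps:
F(U, P) = 2 + P
B = -99 (B = -9*11 = -99)
B*F(4, -5) = -99*(2 - 5) = -99*(-3) = 297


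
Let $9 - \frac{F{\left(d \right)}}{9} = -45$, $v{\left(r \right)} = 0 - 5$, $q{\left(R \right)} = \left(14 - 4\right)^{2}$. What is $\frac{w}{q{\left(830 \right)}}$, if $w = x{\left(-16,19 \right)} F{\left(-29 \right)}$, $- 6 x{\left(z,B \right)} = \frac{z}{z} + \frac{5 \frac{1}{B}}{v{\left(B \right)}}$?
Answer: $- \frac{729}{950} \approx -0.76737$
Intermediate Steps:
$q{\left(R \right)} = 100$ ($q{\left(R \right)} = 10^{2} = 100$)
$v{\left(r \right)} = -5$ ($v{\left(r \right)} = 0 - 5 = -5$)
$x{\left(z,B \right)} = - \frac{1}{6} + \frac{1}{6 B}$ ($x{\left(z,B \right)} = - \frac{\frac{z}{z} + \frac{5 \frac{1}{B}}{-5}}{6} = - \frac{1 + \frac{5}{B} \left(- \frac{1}{5}\right)}{6} = - \frac{1 - \frac{1}{B}}{6} = - \frac{1}{6} + \frac{1}{6 B}$)
$F{\left(d \right)} = 486$ ($F{\left(d \right)} = 81 - -405 = 81 + 405 = 486$)
$w = - \frac{1458}{19}$ ($w = \frac{1 - 19}{6 \cdot 19} \cdot 486 = \frac{1}{6} \cdot \frac{1}{19} \left(1 - 19\right) 486 = \frac{1}{6} \cdot \frac{1}{19} \left(-18\right) 486 = \left(- \frac{3}{19}\right) 486 = - \frac{1458}{19} \approx -76.737$)
$\frac{w}{q{\left(830 \right)}} = - \frac{1458}{19 \cdot 100} = \left(- \frac{1458}{19}\right) \frac{1}{100} = - \frac{729}{950}$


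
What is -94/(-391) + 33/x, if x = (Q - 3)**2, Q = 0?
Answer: 4583/1173 ≈ 3.9071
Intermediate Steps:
x = 9 (x = (0 - 3)**2 = (-3)**2 = 9)
-94/(-391) + 33/x = -94/(-391) + 33/9 = -94*(-1/391) + 33*(1/9) = 94/391 + 11/3 = 4583/1173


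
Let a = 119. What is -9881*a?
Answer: -1175839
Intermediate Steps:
-9881*a = -9881*119 = -1175839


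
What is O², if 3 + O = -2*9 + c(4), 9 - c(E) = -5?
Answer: 49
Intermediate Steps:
c(E) = 14 (c(E) = 9 - 1*(-5) = 9 + 5 = 14)
O = -7 (O = -3 + (-2*9 + 14) = -3 + (-18 + 14) = -3 - 4 = -7)
O² = (-7)² = 49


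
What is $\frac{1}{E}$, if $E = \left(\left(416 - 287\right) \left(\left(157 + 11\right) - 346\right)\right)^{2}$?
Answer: $\frac{1}{527253444} \approx 1.8966 \cdot 10^{-9}$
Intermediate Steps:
$E = 527253444$ ($E = \left(129 \left(168 - 346\right)\right)^{2} = \left(129 \left(-178\right)\right)^{2} = \left(-22962\right)^{2} = 527253444$)
$\frac{1}{E} = \frac{1}{527253444}$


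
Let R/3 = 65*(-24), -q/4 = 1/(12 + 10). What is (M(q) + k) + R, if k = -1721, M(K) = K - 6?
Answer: -70479/11 ≈ -6407.2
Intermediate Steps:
q = -2/11 (q = -4/(12 + 10) = -4/22 = -4*1/22 = -2/11 ≈ -0.18182)
M(K) = -6 + K
R = -4680 (R = 3*(65*(-24)) = 3*(-1560) = -4680)
(M(q) + k) + R = ((-6 - 2/11) - 1721) - 4680 = (-68/11 - 1721) - 4680 = -18999/11 - 4680 = -70479/11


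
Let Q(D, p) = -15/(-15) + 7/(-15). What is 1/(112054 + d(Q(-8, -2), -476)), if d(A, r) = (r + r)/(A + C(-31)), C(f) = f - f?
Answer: 1/110269 ≈ 9.0687e-6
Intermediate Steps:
Q(D, p) = 8/15 (Q(D, p) = -15*(-1/15) + 7*(-1/15) = 1 - 7/15 = 8/15)
C(f) = 0
d(A, r) = 2*r/A (d(A, r) = (r + r)/(A + 0) = (2*r)/A = 2*r/A)
1/(112054 + d(Q(-8, -2), -476)) = 1/(112054 + 2*(-476)/(8/15)) = 1/(112054 + 2*(-476)*(15/8)) = 1/(112054 - 1785) = 1/110269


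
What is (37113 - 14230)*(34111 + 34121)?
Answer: 1561352856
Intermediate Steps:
(37113 - 14230)*(34111 + 34121) = 22883*68232 = 1561352856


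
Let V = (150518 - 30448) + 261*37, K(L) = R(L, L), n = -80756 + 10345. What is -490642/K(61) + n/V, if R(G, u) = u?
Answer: -63653809805/7913347 ≈ -8043.9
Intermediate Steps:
n = -70411
K(L) = L
V = 129727 (V = 120070 + 9657 = 129727)
-490642/K(61) + n/V = -490642/61 - 70411/129727 = -63653809805/7913347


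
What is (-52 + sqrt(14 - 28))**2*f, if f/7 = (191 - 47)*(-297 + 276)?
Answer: -56941920 + 2201472*I*sqrt(14) ≈ -5.6942e+7 + 8.2372e+6*I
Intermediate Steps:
f = -21168 (f = 7*((191 - 47)*(-297 + 276)) = 7*(144*(-21)) = 7*(-3024) = -21168)
(-52 + sqrt(14 - 28))**2*f = (-52 + sqrt(14 - 28))**2*(-21168) = (-52 + sqrt(-14))**2*(-21168) = (-52 + I*sqrt(14))**2*(-21168) = -21168*(-52 + I*sqrt(14))**2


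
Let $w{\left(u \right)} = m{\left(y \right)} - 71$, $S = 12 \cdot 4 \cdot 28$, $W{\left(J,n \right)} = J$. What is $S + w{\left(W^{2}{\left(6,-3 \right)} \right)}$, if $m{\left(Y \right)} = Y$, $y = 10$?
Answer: $1283$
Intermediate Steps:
$S = 1344$ ($S = 48 \cdot 28 = 1344$)
$w{\left(u \right)} = -61$ ($w{\left(u \right)} = 10 - 71 = -61$)
$S + w{\left(W^{2}{\left(6,-3 \right)} \right)} = 1344 - 61 = 1283$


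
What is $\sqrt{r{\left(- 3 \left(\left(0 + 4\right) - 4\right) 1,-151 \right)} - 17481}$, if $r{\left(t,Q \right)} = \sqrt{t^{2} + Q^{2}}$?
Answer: $i \sqrt{17330} \approx 131.64 i$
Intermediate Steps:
$r{\left(t,Q \right)} = \sqrt{Q^{2} + t^{2}}$
$\sqrt{r{\left(- 3 \left(\left(0 + 4\right) - 4\right) 1,-151 \right)} - 17481} = \sqrt{\sqrt{\left(-151\right)^{2} + \left(- 3 \left(\left(0 + 4\right) - 4\right) 1\right)^{2}} - 17481} = \sqrt{\sqrt{22801 + \left(- 3 \left(4 - 4\right) 1\right)^{2}} - 17481} = \sqrt{\sqrt{22801 + \left(\left(-3\right) 0 \cdot 1\right)^{2}} - 17481} = \sqrt{\sqrt{22801 + \left(0 \cdot 1\right)^{2}} - 17481} = \sqrt{\sqrt{22801 + 0^{2}} - 17481} = \sqrt{\sqrt{22801 + 0} - 17481} = \sqrt{\sqrt{22801} - 17481} = \sqrt{151 - 17481} = \sqrt{-17330} = i \sqrt{17330}$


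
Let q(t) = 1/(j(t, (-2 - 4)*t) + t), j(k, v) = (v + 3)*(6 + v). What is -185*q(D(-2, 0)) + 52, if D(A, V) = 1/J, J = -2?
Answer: 5194/107 ≈ 48.542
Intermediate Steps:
j(k, v) = (3 + v)*(6 + v)
D(A, V) = -½ (D(A, V) = 1/(-2) = -½)
q(t) = 1/(18 - 53*t + 36*t²) (q(t) = 1/((18 + ((-2 - 4)*t)² + 9*((-2 - 4)*t)) + t) = 1/((18 + (-6*t)² + 9*(-6*t)) + t) = 1/((18 + 36*t² - 54*t) + t) = 1/((18 - 54*t + 36*t²) + t) = 1/(18 - 53*t + 36*t²))
-185*q(D(-2, 0)) + 52 = -185/(18 - 53*(-½) + 36*(-½)²) + 52 = -185/(18 + 53/2 + 36*(¼)) + 52 = -185/(18 + 53/2 + 9) + 52 = -185/107/2 + 52 = -185*2/107 + 52 = -370/107 + 52 = 5194/107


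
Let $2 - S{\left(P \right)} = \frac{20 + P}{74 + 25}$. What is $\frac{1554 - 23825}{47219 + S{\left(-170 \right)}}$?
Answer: $- \frac{734943}{1558343} \approx -0.47162$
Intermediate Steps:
$S{\left(P \right)} = \frac{178}{99} - \frac{P}{99}$ ($S{\left(P \right)} = 2 - \frac{20 + P}{74 + 25} = 2 - \frac{20 + P}{99} = 2 - \left(20 + P\right) \frac{1}{99} = 2 - \left(\frac{20}{99} + \frac{P}{99}\right) = \frac{178}{99} - \frac{P}{99}$)
$\frac{1554 - 23825}{47219 + S{\left(-170 \right)}} = \frac{1554 - 23825}{47219 + \left(\frac{178}{99} - - \frac{170}{99}\right)} = - \frac{22271}{47219 + \left(\frac{178}{99} + \frac{170}{99}\right)} = - \frac{22271}{47219 + \frac{116}{33}} = - \frac{22271}{\frac{1558343}{33}} = \left(-22271\right) \frac{33}{1558343} = - \frac{734943}{1558343}$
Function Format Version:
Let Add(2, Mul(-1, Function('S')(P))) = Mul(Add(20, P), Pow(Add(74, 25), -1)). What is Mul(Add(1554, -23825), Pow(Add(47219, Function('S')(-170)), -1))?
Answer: Rational(-734943, 1558343) ≈ -0.47162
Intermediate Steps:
Function('S')(P) = Add(Rational(178, 99), Mul(Rational(-1, 99), P)) (Function('S')(P) = Add(2, Mul(-1, Mul(Add(20, P), Pow(Add(74, 25), -1)))) = Add(2, Mul(-1, Mul(Add(20, P), Pow(99, -1)))) = Add(2, Mul(-1, Mul(Add(20, P), Rational(1, 99)))) = Add(2, Mul(-1, Add(Rational(20, 99), Mul(Rational(1, 99), P)))) = Add(2, Add(Rational(-20, 99), Mul(Rational(-1, 99), P))) = Add(Rational(178, 99), Mul(Rational(-1, 99), P)))
Mul(Add(1554, -23825), Pow(Add(47219, Function('S')(-170)), -1)) = Mul(Add(1554, -23825), Pow(Add(47219, Add(Rational(178, 99), Mul(Rational(-1, 99), -170))), -1)) = Mul(-22271, Pow(Add(47219, Add(Rational(178, 99), Rational(170, 99))), -1)) = Mul(-22271, Pow(Add(47219, Rational(116, 33)), -1)) = Mul(-22271, Pow(Rational(1558343, 33), -1)) = Mul(-22271, Rational(33, 1558343)) = Rational(-734943, 1558343)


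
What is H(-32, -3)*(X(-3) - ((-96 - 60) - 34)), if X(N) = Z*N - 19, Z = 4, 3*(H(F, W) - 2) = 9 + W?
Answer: 636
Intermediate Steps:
H(F, W) = 5 + W/3 (H(F, W) = 2 + (9 + W)/3 = 2 + (3 + W/3) = 5 + W/3)
X(N) = -19 + 4*N (X(N) = 4*N - 19 = -19 + 4*N)
H(-32, -3)*(X(-3) - ((-96 - 60) - 34)) = (5 + (⅓)*(-3))*((-19 + 4*(-3)) - ((-96 - 60) - 34)) = (5 - 1)*((-19 - 12) - (-156 - 34)) = 4*(-31 - 1*(-190)) = 4*(-31 + 190) = 4*159 = 636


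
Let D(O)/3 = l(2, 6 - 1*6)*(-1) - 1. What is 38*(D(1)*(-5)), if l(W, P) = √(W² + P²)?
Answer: 1710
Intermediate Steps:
l(W, P) = √(P² + W²)
D(O) = -9 (D(O) = 3*(√((6 - 1*6)² + 2²)*(-1) - 1) = 3*(√((6 - 6)² + 4)*(-1) - 1) = 3*(√(0² + 4)*(-1) - 1) = 3*(√(0 + 4)*(-1) - 1) = 3*(√4*(-1) - 1) = 3*(2*(-1) - 1) = 3*(-2 - 1) = 3*(-3) = -9)
38*(D(1)*(-5)) = 38*(-9*(-5)) = 38*45 = 1710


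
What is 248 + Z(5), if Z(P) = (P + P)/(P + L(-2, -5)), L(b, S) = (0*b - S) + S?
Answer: 250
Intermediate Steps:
L(b, S) = 0 (L(b, S) = (0 - S) + S = -S + S = 0)
Z(P) = 2 (Z(P) = (P + P)/(P + 0) = (2*P)/P = 2)
248 + Z(5) = 248 + 2 = 250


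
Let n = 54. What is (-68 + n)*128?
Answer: -1792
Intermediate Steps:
(-68 + n)*128 = (-68 + 54)*128 = -14*128 = -1792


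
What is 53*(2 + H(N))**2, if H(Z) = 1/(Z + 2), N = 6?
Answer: 15317/64 ≈ 239.33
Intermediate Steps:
H(Z) = 1/(2 + Z)
53*(2 + H(N))**2 = 53*(2 + 1/(2 + 6))**2 = 53*(2 + 1/8)**2 = 53*(17/8)**2 = 53*(289/64) = 15317/64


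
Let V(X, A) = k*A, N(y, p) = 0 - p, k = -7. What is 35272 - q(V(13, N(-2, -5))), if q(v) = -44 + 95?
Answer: 35221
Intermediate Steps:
N(y, p) = -p
V(X, A) = -7*A
q(v) = 51
35272 - q(V(13, N(-2, -5))) = 35272 - 1*51 = 35272 - 51 = 35221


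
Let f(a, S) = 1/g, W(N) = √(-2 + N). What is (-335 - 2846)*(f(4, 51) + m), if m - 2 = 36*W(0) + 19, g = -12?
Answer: -798431/12 - 114516*I*√2 ≈ -66536.0 - 1.6195e+5*I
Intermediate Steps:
f(a, S) = -1/12 (f(a, S) = 1/(-12) = -1/12)
m = 21 + 36*I*√2 (m = 2 + (36*√(-2 + 0) + 19) = 2 + (36*√(-2) + 19) = 2 + (36*(I*√2) + 19) = 2 + (36*I*√2 + 19) = 2 + (19 + 36*I*√2) = 21 + 36*I*√2 ≈ 21.0 + 50.912*I)
(-335 - 2846)*(f(4, 51) + m) = (-335 - 2846)*(-1/12 + (21 + 36*I*√2)) = -3181*(251/12 + 36*I*√2) = -798431/12 - 114516*I*√2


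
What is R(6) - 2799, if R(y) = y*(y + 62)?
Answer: -2391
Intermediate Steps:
R(y) = y*(62 + y)
R(6) - 2799 = 6*(62 + 6) - 2799 = 6*68 - 2799 = 408 - 2799 = -2391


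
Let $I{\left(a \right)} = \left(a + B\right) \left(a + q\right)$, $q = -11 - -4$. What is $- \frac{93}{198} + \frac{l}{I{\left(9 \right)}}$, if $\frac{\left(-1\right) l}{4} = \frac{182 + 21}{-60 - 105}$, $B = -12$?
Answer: $- \frac{1277}{990} \approx -1.2899$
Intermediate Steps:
$q = -7$ ($q = -11 + 4 = -7$)
$l = \frac{812}{165}$ ($l = - 4 \frac{182 + 21}{-60 - 105} = - 4 \frac{203}{-165} = - 4 \cdot 203 \left(- \frac{1}{165}\right) = \left(-4\right) \left(- \frac{203}{165}\right) = \frac{812}{165} \approx 4.9212$)
$I{\left(a \right)} = \left(-12 + a\right) \left(-7 + a\right)$ ($I{\left(a \right)} = \left(a - 12\right) \left(a - 7\right) = \left(-12 + a\right) \left(-7 + a\right)$)
$- \frac{93}{198} + \frac{l}{I{\left(9 \right)}} = - \frac{93}{198} + \frac{812}{165 \left(84 + 9^{2} - 171\right)} = \left(-93\right) \frac{1}{198} + \frac{812}{165 \left(84 + 81 - 171\right)} = - \frac{31}{66} + \frac{812}{165 \left(-6\right)} = - \frac{31}{66} + \frac{812}{165} \left(- \frac{1}{6}\right) = - \frac{31}{66} - \frac{406}{495} = - \frac{1277}{990}$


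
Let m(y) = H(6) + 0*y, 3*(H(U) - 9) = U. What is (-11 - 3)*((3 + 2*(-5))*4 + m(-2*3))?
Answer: 238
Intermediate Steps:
H(U) = 9 + U/3
m(y) = 11 (m(y) = (9 + (⅓)*6) + 0*y = (9 + 2) + 0 = 11 + 0 = 11)
(-11 - 3)*((3 + 2*(-5))*4 + m(-2*3)) = (-11 - 3)*((3 + 2*(-5))*4 + 11) = -14*((3 - 10)*4 + 11) = -14*(-7*4 + 11) = -14*(-28 + 11) = -14*(-17) = 238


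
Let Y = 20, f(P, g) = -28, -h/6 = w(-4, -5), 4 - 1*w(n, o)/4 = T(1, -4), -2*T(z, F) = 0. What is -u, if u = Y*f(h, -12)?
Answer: 560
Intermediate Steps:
T(z, F) = 0 (T(z, F) = -½*0 = 0)
w(n, o) = 16 (w(n, o) = 16 - 4*0 = 16 + 0 = 16)
h = -96 (h = -6*16 = -96)
u = -560 (u = 20*(-28) = -560)
-u = -1*(-560) = 560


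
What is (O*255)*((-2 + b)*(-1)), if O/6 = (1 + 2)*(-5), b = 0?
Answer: -45900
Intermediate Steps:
O = -90 (O = 6*((1 + 2)*(-5)) = 6*(3*(-5)) = 6*(-15) = -90)
(O*255)*((-2 + b)*(-1)) = (-90*255)*((-2 + 0)*(-1)) = -(-45900)*(-1) = -22950*2 = -45900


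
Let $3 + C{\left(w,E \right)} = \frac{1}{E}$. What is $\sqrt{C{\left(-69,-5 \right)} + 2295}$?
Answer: $\frac{\sqrt{57295}}{5} \approx 47.873$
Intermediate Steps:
$C{\left(w,E \right)} = -3 + \frac{1}{E}$
$\sqrt{C{\left(-69,-5 \right)} + 2295} = \sqrt{\left(-3 + \frac{1}{-5}\right) + 2295} = \sqrt{\left(-3 - \frac{1}{5}\right) + 2295} = \sqrt{- \frac{16}{5} + 2295} = \sqrt{\frac{11459}{5}} = \frac{\sqrt{57295}}{5}$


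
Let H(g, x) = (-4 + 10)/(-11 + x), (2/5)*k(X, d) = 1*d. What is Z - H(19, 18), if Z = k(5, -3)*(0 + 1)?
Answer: -117/14 ≈ -8.3571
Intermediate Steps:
k(X, d) = 5*d/2 (k(X, d) = 5*(1*d)/2 = 5*d/2)
Z = -15/2 (Z = ((5/2)*(-3))*(0 + 1) = -15/2*1 = -15/2 ≈ -7.5000)
H(g, x) = 6/(-11 + x)
Z - H(19, 18) = -15/2 - 6/(-11 + 18) = -15/2 - 6/7 = -117/14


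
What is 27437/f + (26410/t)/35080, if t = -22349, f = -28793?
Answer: -2151144853917/2257379607556 ≈ -0.95294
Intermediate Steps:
27437/f + (26410/t)/35080 = 27437/(-28793) + (26410/(-22349))/35080 = 27437*(-1/28793) + (26410*(-1/22349))*(1/35080) = -27437/28793 - 26410/22349*1/35080 = -27437/28793 - 2641/78400292 = -2151144853917/2257379607556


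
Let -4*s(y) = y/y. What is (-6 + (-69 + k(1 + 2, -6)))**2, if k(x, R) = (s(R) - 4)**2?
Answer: 829921/256 ≈ 3241.9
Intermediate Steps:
s(y) = -1/4 (s(y) = -y/(4*y) = -1/4*1 = -1/4)
k(x, R) = 289/16 (k(x, R) = (-1/4 - 4)**2 = (-17/4)**2 = 289/16)
(-6 + (-69 + k(1 + 2, -6)))**2 = (-6 + (-69 + 289/16))**2 = (-6 - 815/16)**2 = (-911/16)**2 = 829921/256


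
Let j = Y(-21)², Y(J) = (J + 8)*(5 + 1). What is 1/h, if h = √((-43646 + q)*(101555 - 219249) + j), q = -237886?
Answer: √8283658323/16567316646 ≈ 5.4936e-6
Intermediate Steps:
Y(J) = 48 + 6*J (Y(J) = (8 + J)*6 = 48 + 6*J)
j = 6084 (j = (48 + 6*(-21))² = (48 - 126)² = (-78)² = 6084)
h = 2*√8283658323 (h = √((-43646 - 237886)*(101555 - 219249) + 6084) = √(-281532*(-117694) + 6084) = √(33134627208 + 6084) = √33134633292 = 2*√8283658323 ≈ 1.8203e+5)
1/h = 1/(2*√8283658323) = √8283658323/16567316646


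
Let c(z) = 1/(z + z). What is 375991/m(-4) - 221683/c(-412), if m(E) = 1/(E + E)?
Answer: 179658864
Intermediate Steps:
c(z) = 1/(2*z)
m(E) = 1/(2*E)
375991/m(-4) - 221683/c(-412) = 375991/(((½)/(-4))) - 221683/((½)/(-412)) = 375991/(((½)*(-¼))) - 221683/((½)*(-1/412)) = 375991/(-⅛) - 221683/(-1/824) = 375991*(-8) - 221683*(-824) = -3007928 + 182666792 = 179658864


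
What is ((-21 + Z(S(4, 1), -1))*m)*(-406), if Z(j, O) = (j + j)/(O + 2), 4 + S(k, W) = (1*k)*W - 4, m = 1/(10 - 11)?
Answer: -11774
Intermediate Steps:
m = -1 (m = 1/(-1) = -1)
S(k, W) = -8 + W*k (S(k, W) = -4 + ((1*k)*W - 4) = -4 + (k*W - 4) = -4 + (W*k - 4) = -4 + (-4 + W*k) = -8 + W*k)
Z(j, O) = 2*j/(2 + O) (Z(j, O) = (2*j)/(2 + O) = 2*j/(2 + O))
((-21 + Z(S(4, 1), -1))*m)*(-406) = ((-21 + 2*(-8 + 1*4)/(2 - 1))*(-1))*(-406) = ((-21 + 2*(-8 + 4)/1)*(-1))*(-406) = ((-21 + 2*(-4)*1)*(-1))*(-406) = ((-21 - 8)*(-1))*(-406) = -29*(-1)*(-406) = 29*(-406) = -11774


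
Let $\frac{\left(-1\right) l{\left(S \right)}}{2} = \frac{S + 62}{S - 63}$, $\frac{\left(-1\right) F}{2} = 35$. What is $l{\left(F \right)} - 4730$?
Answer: $- \frac{629106}{133} \approx -4730.1$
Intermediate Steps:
$F = -70$ ($F = \left(-2\right) 35 = -70$)
$l{\left(S \right)} = - \frac{2 \left(62 + S\right)}{-63 + S}$ ($l{\left(S \right)} = - 2 \frac{S + 62}{S - 63} = - 2 \frac{62 + S}{-63 + S} = - \frac{2 \left(62 + S\right)}{-63 + S}$)
$l{\left(F \right)} - 4730 = \frac{2 \left(-62 - -70\right)}{-63 - 70} - 4730 = \frac{2 \left(-62 + 70\right)}{-133} - 4730 = 2 \left(- \frac{1}{133}\right) 8 - 4730 = - \frac{16}{133} - 4730 = - \frac{629106}{133}$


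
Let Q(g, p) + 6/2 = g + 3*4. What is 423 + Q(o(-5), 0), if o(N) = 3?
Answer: 435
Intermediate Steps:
Q(g, p) = 9 + g (Q(g, p) = -3 + (g + 3*4) = -3 + (g + 12) = -3 + (12 + g) = 9 + g)
423 + Q(o(-5), 0) = 423 + (9 + 3) = 423 + 12 = 435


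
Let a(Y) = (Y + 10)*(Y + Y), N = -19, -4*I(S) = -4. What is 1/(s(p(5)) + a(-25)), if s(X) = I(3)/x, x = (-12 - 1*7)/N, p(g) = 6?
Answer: 1/751 ≈ 0.0013316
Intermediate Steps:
I(S) = 1 (I(S) = -¼*(-4) = 1)
x = 1 (x = (-12 - 1*7)/(-19) = (-12 - 7)*(-1/19) = -19*(-1/19) = 1)
a(Y) = 2*Y*(10 + Y) (a(Y) = (10 + Y)*(2*Y) = 2*Y*(10 + Y))
s(X) = 1 (s(X) = 1/1 = 1*1 = 1)
1/(s(p(5)) + a(-25)) = 1/(1 + 2*(-25)*(10 - 25)) = 1/(1 + 2*(-25)*(-15)) = 1/(1 + 750) = 1/751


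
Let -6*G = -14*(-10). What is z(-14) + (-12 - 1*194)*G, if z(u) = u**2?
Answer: 15008/3 ≈ 5002.7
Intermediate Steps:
G = -70/3 (G = -(-7)*(-10)/3 = -1/6*140 = -70/3 ≈ -23.333)
z(-14) + (-12 - 1*194)*G = (-14)**2 + (-12 - 1*194)*(-70/3) = 196 + (-12 - 194)*(-70/3) = 196 - 206*(-70/3) = 196 + 14420/3 = 15008/3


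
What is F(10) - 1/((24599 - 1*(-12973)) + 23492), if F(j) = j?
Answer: 610639/61064 ≈ 10.000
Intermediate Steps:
F(10) - 1/((24599 - 1*(-12973)) + 23492) = 10 - 1/((24599 - 1*(-12973)) + 23492) = 10 - 1/((24599 + 12973) + 23492) = 10 - 1/(37572 + 23492) = 10 - 1/61064 = 610639/61064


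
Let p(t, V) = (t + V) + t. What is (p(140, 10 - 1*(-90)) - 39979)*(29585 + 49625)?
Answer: -3136636790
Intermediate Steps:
p(t, V) = V + 2*t (p(t, V) = (V + t) + t = V + 2*t)
(p(140, 10 - 1*(-90)) - 39979)*(29585 + 49625) = (((10 - 1*(-90)) + 2*140) - 39979)*(29585 + 49625) = (((10 + 90) + 280) - 39979)*79210 = ((100 + 280) - 39979)*79210 = (380 - 39979)*79210 = -39599*79210 = -3136636790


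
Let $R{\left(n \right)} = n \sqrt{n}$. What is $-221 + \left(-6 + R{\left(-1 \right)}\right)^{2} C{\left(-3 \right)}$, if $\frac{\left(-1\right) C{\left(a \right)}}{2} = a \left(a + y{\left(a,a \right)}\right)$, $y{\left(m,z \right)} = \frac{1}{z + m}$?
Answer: $-886 - 228 i \approx -886.0 - 228.0 i$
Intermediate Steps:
$y{\left(m,z \right)} = \frac{1}{m + z}$
$R{\left(n \right)} = n^{\frac{3}{2}}$
$C{\left(a \right)} = - 2 a \left(a + \frac{1}{2 a}\right)$ ($C{\left(a \right)} = - 2 a \left(a + \frac{1}{a + a}\right) = - 2 a \left(a + \frac{1}{2 a}\right)$)
$-221 + \left(-6 + R{\left(-1 \right)}\right)^{2} C{\left(-3 \right)} = -221 + \left(-6 + \left(-1\right)^{\frac{3}{2}}\right)^{2} \left(-1 - 2 \left(-3\right)^{2}\right) = -221 + \left(-6 - i\right)^{2} \left(-1 - 18\right) = -221 + \left(-6 - i\right)^{2} \left(-19\right) = -221 - 19 \left(-6 - i\right)^{2}$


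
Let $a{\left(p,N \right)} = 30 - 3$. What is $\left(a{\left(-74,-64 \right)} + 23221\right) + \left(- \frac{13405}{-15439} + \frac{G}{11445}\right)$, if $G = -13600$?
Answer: $\frac{821570010973}{35339871} \approx 23248.0$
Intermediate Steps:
$a{\left(p,N \right)} = 27$ ($a{\left(p,N \right)} = 30 - 3 = 27$)
$\left(a{\left(-74,-64 \right)} + 23221\right) + \left(- \frac{13405}{-15439} + \frac{G}{11445}\right) = \left(27 + 23221\right) - \left(- \frac{13405}{15439} + \frac{2720}{2289}\right) = 23248 - \frac{11310035}{35339871} = \frac{821570010973}{35339871}$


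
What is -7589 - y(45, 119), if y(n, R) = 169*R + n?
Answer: -27745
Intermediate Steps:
y(n, R) = n + 169*R
-7589 - y(45, 119) = -7589 - (45 + 169*119) = -7589 - (45 + 20111) = -7589 - 1*20156 = -7589 - 20156 = -27745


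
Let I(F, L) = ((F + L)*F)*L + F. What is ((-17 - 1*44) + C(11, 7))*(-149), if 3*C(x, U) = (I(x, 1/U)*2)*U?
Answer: -225437/21 ≈ -10735.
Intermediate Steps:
I(F, L) = F + F*L*(F + L) (I(F, L) = (F*(F + L))*L + F = F*L*(F + L) + F = F + F*L*(F + L))
C(x, U) = 2*U*x*(1 + U⁻² + x/U)/3 (C(x, U) = (((x*(1 + (1/U)² + x/U))*2)*U)/3 = (((x*(1 + U⁻² + x/U))*2)*U)/3 = ((2*x*(1 + U⁻² + x/U))*U)/3 = (2*U*x*(1 + U⁻² + x/U))/3 = 2*U*x*(1 + U⁻² + x/U)/3)
((-17 - 1*44) + C(11, 7))*(-149) = ((-17 - 1*44) + (⅔)*11*(1 + 7² + 7*11)/7)*(-149) = ((-17 - 44) + (⅔)*11*(⅐)*(1 + 49 + 77))*(-149) = (-61 + (⅔)*11*(⅐)*127)*(-149) = (-61 + 2794/21)*(-149) = (1513/21)*(-149) = -225437/21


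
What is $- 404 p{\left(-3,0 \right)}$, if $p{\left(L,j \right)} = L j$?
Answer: $0$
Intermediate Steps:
$- 404 p{\left(-3,0 \right)} = - 404 \left(\left(-3\right) 0\right) = \left(-404\right) 0 = 0$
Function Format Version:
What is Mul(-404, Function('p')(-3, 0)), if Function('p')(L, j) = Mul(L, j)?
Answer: 0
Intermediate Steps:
Mul(-404, Function('p')(-3, 0)) = Mul(-404, Mul(-3, 0)) = Mul(-404, 0) = 0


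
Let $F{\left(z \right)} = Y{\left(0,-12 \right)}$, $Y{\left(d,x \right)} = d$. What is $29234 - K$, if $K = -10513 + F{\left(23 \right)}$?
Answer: $39747$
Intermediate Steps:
$F{\left(z \right)} = 0$
$K = -10513$ ($K = -10513 + 0 = -10513$)
$29234 - K = 29234 - -10513 = 29234 + 10513 = 39747$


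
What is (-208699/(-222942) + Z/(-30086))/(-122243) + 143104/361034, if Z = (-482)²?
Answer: 29338164777515366615/74006259677390249286 ≈ 0.39643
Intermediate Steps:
Z = 232324
(-208699/(-222942) + Z/(-30086))/(-122243) + 143104/361034 = (-208699/(-222942) + 232324/(-30086))/(-122243) + 143104/361034 = (-208699*(-1/222942) + 232324*(-1/30086))*(-1/122243) + 143104*(1/361034) = (208699/222942 - 116162/15043)*(-1/122243) + 71552/180517 = -22757929547/3353716506*(-1/122243) + 71552/180517 = 22757929547/409968366842958 + 71552/180517 = 29338164777515366615/74006259677390249286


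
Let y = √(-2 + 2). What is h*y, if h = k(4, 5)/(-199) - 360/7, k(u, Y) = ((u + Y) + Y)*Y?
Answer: 0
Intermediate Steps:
y = 0 (y = √0 = 0)
k(u, Y) = Y*(u + 2*Y) (k(u, Y) = ((Y + u) + Y)*Y = (u + 2*Y)*Y = Y*(u + 2*Y))
h = -72130/1393 (h = (5*(4 + 2*5))/(-199) - 360/7 = (5*(4 + 10))*(-1/199) - 360*⅐ = (5*14)*(-1/199) - 360/7 = 70*(-1/199) - 360/7 = -70/199 - 360/7 = -72130/1393 ≈ -51.780)
h*y = -72130/1393*0 = 0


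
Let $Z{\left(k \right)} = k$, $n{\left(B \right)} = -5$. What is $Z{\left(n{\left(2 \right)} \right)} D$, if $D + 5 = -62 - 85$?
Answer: $760$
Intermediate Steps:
$D = -152$ ($D = -5 - 147 = -152$)
$Z{\left(n{\left(2 \right)} \right)} D = \left(-5\right) \left(-152\right) = 760$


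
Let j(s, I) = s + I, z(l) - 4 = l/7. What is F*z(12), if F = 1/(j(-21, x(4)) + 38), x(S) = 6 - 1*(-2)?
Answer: 8/35 ≈ 0.22857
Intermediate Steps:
x(S) = 8 (x(S) = 6 + 2 = 8)
z(l) = 4 + l/7
j(s, I) = I + s
F = 1/25 (F = 1/((8 - 21) + 38) = 1/(-13 + 38) = 1/25 ≈ 0.040000)
F*z(12) = (4 + (⅐)*12)/25 = (4 + 12/7)/25 = (1/25)*(40/7) = 8/35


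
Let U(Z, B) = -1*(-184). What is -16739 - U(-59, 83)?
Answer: -16923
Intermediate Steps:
U(Z, B) = 184
-16739 - U(-59, 83) = -16739 - 1*184 = -16739 - 184 = -16923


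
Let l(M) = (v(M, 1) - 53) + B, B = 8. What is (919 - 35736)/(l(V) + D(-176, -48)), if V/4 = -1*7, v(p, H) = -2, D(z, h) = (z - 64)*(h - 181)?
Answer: -34817/54913 ≈ -0.63404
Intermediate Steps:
D(z, h) = (-181 + h)*(-64 + z) (D(z, h) = (-64 + z)*(-181 + h) = (-181 + h)*(-64 + z))
V = -28 (V = 4*(-1*7) = 4*(-7) = -28)
l(M) = -47 (l(M) = (-2 - 53) + 8 = -55 + 8 = -47)
(919 - 35736)/(l(V) + D(-176, -48)) = (919 - 35736)/(-47 + (11584 - 181*(-176) - 64*(-48) - 48*(-176))) = -34817/(-47 + (11584 + 31856 + 3072 + 8448)) = -34817/(-47 + 54960) = -34817/54913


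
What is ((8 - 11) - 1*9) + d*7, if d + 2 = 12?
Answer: 58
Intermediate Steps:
d = 10 (d = -2 + 12 = 10)
((8 - 11) - 1*9) + d*7 = ((8 - 11) - 1*9) + 10*7 = (-3 - 9) + 70 = -12 + 70 = 58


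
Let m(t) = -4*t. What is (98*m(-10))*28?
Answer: 109760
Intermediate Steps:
(98*m(-10))*28 = (98*(-4*(-10)))*28 = (98*40)*28 = 3920*28 = 109760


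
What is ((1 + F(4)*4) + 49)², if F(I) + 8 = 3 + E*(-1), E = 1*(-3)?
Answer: 1764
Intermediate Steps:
E = -3
F(I) = -2 (F(I) = -8 + (3 - 3*(-1)) = -8 + (3 + 3) = -8 + 6 = -2)
((1 + F(4)*4) + 49)² = ((1 - 2*4) + 49)² = ((1 - 8) + 49)² = (-7 + 49)² = 42² = 1764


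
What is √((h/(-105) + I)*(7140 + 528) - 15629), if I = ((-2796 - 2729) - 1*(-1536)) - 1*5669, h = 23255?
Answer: I*√3712801169/7 ≈ 8704.7*I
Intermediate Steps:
I = -9658 (I = (-5525 + 1536) - 5669 = -3989 - 5669 = -9658)
√((h/(-105) + I)*(7140 + 528) - 15629) = √((23255/(-105) - 9658)*(7140 + 528) - 15629) = √((23255*(-1/105) - 9658)*7668 - 15629) = √((-4651/21 - 9658)*7668 - 15629) = √(-207469/21*7668 - 15629) = √(-530290764/7 - 15629) = √(-530400167/7) = I*√3712801169/7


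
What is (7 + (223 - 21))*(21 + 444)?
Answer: 97185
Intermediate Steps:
(7 + (223 - 21))*(21 + 444) = (7 + 202)*465 = 209*465 = 97185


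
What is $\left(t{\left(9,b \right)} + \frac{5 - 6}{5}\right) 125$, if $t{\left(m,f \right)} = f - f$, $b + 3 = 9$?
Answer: $-25$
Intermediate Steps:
$b = 6$ ($b = -3 + 9 = 6$)
$t{\left(m,f \right)} = 0$
$\left(t{\left(9,b \right)} + \frac{5 - 6}{5}\right) 125 = \left(0 + \frac{5 - 6}{5}\right) 125 = \left(0 - \frac{1}{5}\right) 125 = \left(- \frac{1}{5}\right) 125 = -25$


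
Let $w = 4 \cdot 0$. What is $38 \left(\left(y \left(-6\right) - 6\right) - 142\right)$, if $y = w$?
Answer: $-5624$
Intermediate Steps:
$w = 0$
$y = 0$
$38 \left(\left(y \left(-6\right) - 6\right) - 142\right) = 38 \left(\left(0 \left(-6\right) - 6\right) - 142\right) = 38 \left(\left(0 - 6\right) - 142\right) = 38 \left(-6 - 142\right) = 38 \left(-148\right) = -5624$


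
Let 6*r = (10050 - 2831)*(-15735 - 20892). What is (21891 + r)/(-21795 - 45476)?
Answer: 88092989/134542 ≈ 654.76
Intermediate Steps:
r = -88136771/2 (r = ((10050 - 2831)*(-15735 - 20892))/6 = (7219*(-36627))/6 = (1/6)*(-264410313) = -88136771/2 ≈ -4.4068e+7)
(21891 + r)/(-21795 - 45476) = (21891 - 88136771/2)/(-21795 - 45476) = -88092989/2/(-67271) = -88092989/2*(-1/67271) = 88092989/134542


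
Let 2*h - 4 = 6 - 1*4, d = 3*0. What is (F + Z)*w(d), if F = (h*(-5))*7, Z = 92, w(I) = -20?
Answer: 260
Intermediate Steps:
d = 0
h = 3 (h = 2 + (6 - 1*4)/2 = 2 + (6 - 4)/2 = 2 + (1/2)*2 = 2 + 1 = 3)
F = -105 (F = (3*(-5))*7 = -15*7 = -105)
(F + Z)*w(d) = (-105 + 92)*(-20) = -13*(-20) = 260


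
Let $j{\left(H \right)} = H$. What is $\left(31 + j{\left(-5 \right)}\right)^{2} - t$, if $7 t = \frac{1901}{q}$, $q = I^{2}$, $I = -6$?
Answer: $\frac{168451}{252} \approx 668.46$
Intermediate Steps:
$q = 36$ ($q = \left(-6\right)^{2} = 36$)
$t = \frac{1901}{252}$ ($t = \frac{1901 \cdot \frac{1}{36}}{7} = \frac{1}{7} \cdot \frac{1901}{36} = \frac{1901}{252} \approx 7.5436$)
$\left(31 + j{\left(-5 \right)}\right)^{2} - t = \left(31 - 5\right)^{2} - \frac{1901}{252} = 26^{2} - \frac{1901}{252} = 676 - \frac{1901}{252} = \frac{168451}{252}$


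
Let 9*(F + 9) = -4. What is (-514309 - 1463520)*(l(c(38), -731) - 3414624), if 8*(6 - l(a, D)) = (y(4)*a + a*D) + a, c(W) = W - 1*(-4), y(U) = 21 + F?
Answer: 40476422777833/6 ≈ 6.7461e+12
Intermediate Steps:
F = -85/9 (F = -9 + (1/9)*(-4) = -9 - 4/9 = -85/9 ≈ -9.4444)
y(U) = 104/9 (y(U) = 21 - 85/9 = 104/9)
c(W) = 4 + W (c(W) = W + 4 = 4 + W)
l(a, D) = 6 - 113*a/72 - D*a/8 (l(a, D) = 6 - ((104*a/9 + a*D) + a)/8 = 6 - ((104*a/9 + D*a) + a)/8 = 6 - (113*a/9 + D*a)/8 = 6 + (-113*a/72 - D*a/8) = 6 - 113*a/72 - D*a/8)
(-514309 - 1463520)*(l(c(38), -731) - 3414624) = (-514309 - 1463520)*((6 - 113*(4 + 38)/72 - 1/8*(-731)*(4 + 38)) - 3414624) = -1977829*((6 - 113/72*42 - 1/8*(-731)*42) - 3414624) = -1977829*((6 - 791/12 + 15351/4) - 3414624) = -1977829*(22667/6 - 3414624) = -1977829*(-20465077/6) = 40476422777833/6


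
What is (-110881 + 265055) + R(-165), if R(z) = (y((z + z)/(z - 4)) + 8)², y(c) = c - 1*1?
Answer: 4405652783/28561 ≈ 1.5425e+5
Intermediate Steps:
y(c) = -1 + c (y(c) = c - 1 = -1 + c)
R(z) = (7 + 2*z/(-4 + z))² (R(z) = ((-1 + (z + z)/(z - 4)) + 8)² = ((-1 + (2*z)/(-4 + z)) + 8)² = ((-1 + 2*z/(-4 + z)) + 8)² = (7 + 2*z/(-4 + z))²)
(-110881 + 265055) + R(-165) = (-110881 + 265055) + (-28 + 9*(-165))²/(-4 - 165)² = 154174 + (-28 - 1485)²/(-169)² = 154174 + (-1513)²*(1/28561) = 154174 + 2289169*(1/28561) = 154174 + 2289169/28561 = 4405652783/28561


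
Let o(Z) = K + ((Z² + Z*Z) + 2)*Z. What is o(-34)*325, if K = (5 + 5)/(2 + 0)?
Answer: -25568075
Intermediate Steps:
K = 5 (K = 10/2 = 10*(½) = 5)
o(Z) = 5 + Z*(2 + 2*Z²) (o(Z) = 5 + ((Z² + Z*Z) + 2)*Z = 5 + ((Z² + Z²) + 2)*Z = 5 + (2*Z² + 2)*Z = 5 + (2 + 2*Z²)*Z = 5 + Z*(2 + 2*Z²))
o(-34)*325 = (5 + 2*(-34) + 2*(-34)³)*325 = (5 - 68 + 2*(-39304))*325 = (5 - 68 - 78608)*325 = -78671*325 = -25568075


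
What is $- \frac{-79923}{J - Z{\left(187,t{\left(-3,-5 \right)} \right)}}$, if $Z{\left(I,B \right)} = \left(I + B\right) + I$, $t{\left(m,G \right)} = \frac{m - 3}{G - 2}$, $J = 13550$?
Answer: $\frac{186487}{30742} \approx 6.0662$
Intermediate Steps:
$t{\left(m,G \right)} = \frac{-3 + m}{-2 + G}$
$Z{\left(I,B \right)} = B + 2 I$ ($Z{\left(I,B \right)} = \left(B + I\right) + I = B + 2 I$)
$- \frac{-79923}{J - Z{\left(187,t{\left(-3,-5 \right)} \right)}} = - \frac{-79923}{13550 - \left(\frac{-3 - 3}{-2 - 5} + 2 \cdot 187\right)} = - \frac{-79923}{13550 - \left(\frac{1}{-7} \left(-6\right) + 374\right)} = - \frac{-79923}{13550 - \left(\left(- \frac{1}{7}\right) \left(-6\right) + 374\right)} = - \frac{-79923}{13550 - \left(\frac{6}{7} + 374\right)} = - \frac{-79923}{13550 - \frac{2624}{7}} = - \frac{-79923}{\frac{92226}{7}} = - \frac{\left(-79923\right) 7}{92226} = \left(-1\right) \left(- \frac{186487}{30742}\right) = \frac{186487}{30742}$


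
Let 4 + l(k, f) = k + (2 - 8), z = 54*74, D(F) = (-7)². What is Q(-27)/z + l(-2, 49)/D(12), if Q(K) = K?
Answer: -1825/7252 ≈ -0.25165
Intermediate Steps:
D(F) = 49
z = 3996
l(k, f) = -10 + k (l(k, f) = -4 + (k + (2 - 8)) = -4 + (k - 6) = -4 + (-6 + k) = -10 + k)
Q(-27)/z + l(-2, 49)/D(12) = -27/3996 + (-10 - 2)/49 = -27*1/3996 - 12*1/49 = -1/148 - 12/49 = -1825/7252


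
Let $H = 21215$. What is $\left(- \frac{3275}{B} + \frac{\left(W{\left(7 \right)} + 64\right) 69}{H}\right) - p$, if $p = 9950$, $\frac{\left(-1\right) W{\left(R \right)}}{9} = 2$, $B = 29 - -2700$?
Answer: $- \frac{576123380529}{57895735} \approx -9951.0$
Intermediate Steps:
$B = 2729$ ($B = 29 + 2700 = 2729$)
$W{\left(R \right)} = -18$ ($W{\left(R \right)} = \left(-9\right) 2 = -18$)
$\left(- \frac{3275}{B} + \frac{\left(W{\left(7 \right)} + 64\right) 69}{H}\right) - p = \left(- \frac{3275}{2729} + \frac{\left(-18 + 64\right) 69}{21215}\right) - 9950 = \left(\left(-3275\right) \frac{1}{2729} + 46 \cdot 69 \cdot \frac{1}{21215}\right) - 9950 = \left(- \frac{3275}{2729} + 3174 \cdot \frac{1}{21215}\right) - 9950 = \left(- \frac{3275}{2729} + \frac{3174}{21215}\right) - 9950 = - \frac{60817279}{57895735} - 9950 = - \frac{576123380529}{57895735}$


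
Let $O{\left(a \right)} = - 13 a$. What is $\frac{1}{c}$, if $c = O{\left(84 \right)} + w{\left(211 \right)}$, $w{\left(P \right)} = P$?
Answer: $- \frac{1}{881} \approx -0.0011351$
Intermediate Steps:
$c = -881$ ($c = \left(-13\right) 84 + 211 = -1092 + 211 = -881$)
$\frac{1}{c} = \frac{1}{-881} = - \frac{1}{881}$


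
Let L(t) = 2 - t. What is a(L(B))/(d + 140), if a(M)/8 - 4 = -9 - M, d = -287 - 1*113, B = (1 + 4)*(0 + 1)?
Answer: 4/65 ≈ 0.061538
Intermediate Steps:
B = 5 (B = 5*1 = 5)
d = -400 (d = -287 - 113 = -400)
a(M) = -40 - 8*M (a(M) = 32 + 8*(-9 - M) = 32 + (-72 - 8*M) = -40 - 8*M)
a(L(B))/(d + 140) = (-40 - 8*(2 - 1*5))/(-400 + 140) = (-40 - 8*(2 - 5))/(-260) = -(-40 - 8*(-3))/260 = -(-40 + 24)/260 = -1/260*(-16) = 4/65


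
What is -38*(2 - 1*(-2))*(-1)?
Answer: 152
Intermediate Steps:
-38*(2 - 1*(-2))*(-1) = -38*(2 + 2)*(-1) = -38*4*(-1) = -152*(-1) = 152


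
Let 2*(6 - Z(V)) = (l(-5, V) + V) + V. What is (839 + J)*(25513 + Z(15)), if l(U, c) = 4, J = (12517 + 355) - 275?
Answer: 342644872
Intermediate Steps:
J = 12597 (J = 12872 - 275 = 12597)
Z(V) = 4 - V (Z(V) = 6 - ((4 + V) + V)/2 = 6 - (4 + 2*V)/2 = 6 + (-2 - V) = 4 - V)
(839 + J)*(25513 + Z(15)) = (839 + 12597)*(25513 + (4 - 1*15)) = 13436*(25513 + (4 - 15)) = 13436*(25513 - 11) = 13436*25502 = 342644872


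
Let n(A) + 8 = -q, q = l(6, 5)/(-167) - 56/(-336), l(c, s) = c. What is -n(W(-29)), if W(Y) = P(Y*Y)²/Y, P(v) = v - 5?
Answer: 8147/1002 ≈ 8.1307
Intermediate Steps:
P(v) = -5 + v
W(Y) = (-5 + Y²)²/Y (W(Y) = (-5 + Y*Y)²/Y = (-5 + Y²)²/Y)
q = 131/1002 (q = 6/(-167) - 56/(-336) = 6*(-1/167) - 56*(-1/336) = -6/167 + ⅙ = 131/1002 ≈ 0.13074)
n(A) = -8147/1002 (n(A) = -8 - 1*131/1002 = -8 - 131/1002 = -8147/1002)
-n(W(-29)) = -1*(-8147/1002) = 8147/1002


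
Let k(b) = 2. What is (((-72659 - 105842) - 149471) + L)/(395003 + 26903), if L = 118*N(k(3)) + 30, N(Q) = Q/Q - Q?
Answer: -164030/210953 ≈ -0.77757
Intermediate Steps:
N(Q) = 1 - Q
L = -88 (L = 118*(1 - 1*2) + 30 = 118*(1 - 2) + 30 = 118*(-1) + 30 = -118 + 30 = -88)
(((-72659 - 105842) - 149471) + L)/(395003 + 26903) = (((-72659 - 105842) - 149471) - 88)/(395003 + 26903) = ((-178501 - 149471) - 88)/421906 = (-327972 - 88)*(1/421906) = -328060*1/421906 = -164030/210953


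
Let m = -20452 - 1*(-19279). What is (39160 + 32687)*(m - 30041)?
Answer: -2242632258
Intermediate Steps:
m = -1173 (m = -20452 + 19279 = -1173)
(39160 + 32687)*(m - 30041) = (39160 + 32687)*(-1173 - 30041) = 71847*(-31214) = -2242632258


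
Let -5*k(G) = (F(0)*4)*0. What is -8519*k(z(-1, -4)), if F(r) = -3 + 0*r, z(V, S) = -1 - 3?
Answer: 0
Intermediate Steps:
z(V, S) = -4
F(r) = -3 (F(r) = -3 + 0 = -3)
k(G) = 0 (k(G) = -(-3*4)*0/5 = -(-12)*0/5 = -⅕*0 = 0)
-8519*k(z(-1, -4)) = -8519*0 = 0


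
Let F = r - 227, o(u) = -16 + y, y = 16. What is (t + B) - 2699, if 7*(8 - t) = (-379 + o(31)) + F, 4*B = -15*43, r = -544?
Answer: -75263/28 ≈ -2688.0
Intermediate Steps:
o(u) = 0 (o(u) = -16 + 16 = 0)
F = -771 (F = -544 - 227 = -771)
B = -645/4 (B = (-15*43)/4 = (¼)*(-645) = -645/4 ≈ -161.25)
t = 1206/7 (t = 8 - ((-379 + 0) - 771)/7 = 8 - (-379 - 771)/7 = 8 - ⅐*(-1150) = 8 + 1150/7 = 1206/7 ≈ 172.29)
(t + B) - 2699 = (1206/7 - 645/4) - 2699 = 309/28 - 2699 = -75263/28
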